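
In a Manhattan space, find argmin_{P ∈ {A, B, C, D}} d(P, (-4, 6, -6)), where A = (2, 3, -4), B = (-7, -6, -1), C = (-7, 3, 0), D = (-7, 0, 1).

Distances: d(A) = 11, d(B) = 20, d(C) = 12, d(D) = 16. Nearest: A = (2, 3, -4) with distance 11.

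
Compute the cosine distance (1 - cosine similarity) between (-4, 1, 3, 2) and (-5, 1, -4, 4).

With u = (-4, 1, 3, 2), v = (-5, 1, -4, 4):
u·v = (-4)·(-5) + 1·1 + 3·(-4) + 2·4 = 20 + 1 + (-12) + 8 = 17.
|u| = √((-4)² + 1² + 3² + 2²) = √30, |v| = √((-5)² + 1² + (-4)² + 4²) = √58, so |u||v| = √(30·58) = √1740.
cos θ = (u·v)/(|u||v|) = 17/√1740 ≈ 0.4075
Cosine distance = 1 - cos θ ≈ 1 - 0.4075 = 0.5925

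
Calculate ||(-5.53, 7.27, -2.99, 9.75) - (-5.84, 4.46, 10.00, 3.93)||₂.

√(Σ(x_i - y_i)²) = √((-5.53 - (-5.84))² + (7.27 - 4.46)² + (-2.99 - 10)² + (9.75 - 3.93)²)
= √(0.31² + 2.81² + (-12.99)² + 5.82²) = √(0.0961 + 7.8961 + 168.7401 + 33.8724) = √210.6047 ≈ 14.5122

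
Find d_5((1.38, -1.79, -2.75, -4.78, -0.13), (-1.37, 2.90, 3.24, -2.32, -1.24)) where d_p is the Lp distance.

(Σ|x_i - y_i|^5)^(1/5) = (|1.38 - (-1.37)|^5 + |-1.79 - 2.9|^5 + |-2.75 - 3.24|^5 + |-4.78 - (-2.32)|^5 + |-0.13 - (-1.24)|^5)^(1/5)
= (2.75^5 + 4.69^5 + 5.99^5 + 2.46^5 + 1.11^5)^(1/5) ≈ (157.2764 + 2269.1553 + 7711.4156 + 90.0898 + 1.6851)^(1/5) = (10229.6222)^(1/5) ≈ 6.3383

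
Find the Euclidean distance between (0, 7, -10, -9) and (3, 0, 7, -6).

√(Σ(x_i - y_i)²) = √((0 - 3)² + (7 - 0)² + (-10 - 7)² + (-9 - (-6))²)
= √((-3)² + 7² + (-17)² + (-3)²) = √(9 + 49 + 289 + 9) = √356 ≈ 18.868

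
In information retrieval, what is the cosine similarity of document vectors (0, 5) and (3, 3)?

With u = (0, 5), v = (3, 3):
u·v = 0·3 + 5·3 = 0 + 15 = 15.
|u| = √(0² + 5²) = √25, |v| = √(3² + 3²) = √18, so |u||v| = √(25·18) = √450.
cos θ = (u·v)/(|u||v|) = 15/√450 ≈ 0.7071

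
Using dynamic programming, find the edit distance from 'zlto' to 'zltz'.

Let D[i][j] be the edit distance between the first i characters of 'zlto' and the first j characters of 'zltz', with D[i][0] = i, D[0][j] = j, and D[i][j] = D[i-1][j-1] if the characters match, else 1 + min(D[i-1][j], D[i][j-1], D[i-1][j-1]). Filling the table (rows: prefixes of 'zlto', columns: prefixes of 'zltz'):
     ε  z  l  t  z
  ε  0  1  2  3  4
  z  1  0  1  2  3
  l  2  1  0  1  2
  t  3  2  1  0  1
  o  4  3  2  1  1
The bottom-right entry gives D[4][4] = 1, so no sequence of fewer than 1 edit works. Backtracking through the table gives one optimal edit sequence (1 edit):
  zlto → zltz (sub o→z @4)
Edit distance = 1.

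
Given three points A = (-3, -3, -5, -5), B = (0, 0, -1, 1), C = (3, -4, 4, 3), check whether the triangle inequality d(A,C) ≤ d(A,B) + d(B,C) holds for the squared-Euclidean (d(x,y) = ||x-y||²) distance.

d(A,B) = 3² + 3² + 4² + 6² = 70, d(B,C) = 3² + 4² + 5² + 2² = 54, d(A,C) = 6² + 1² + 9² + 8² = 182.
d(A,C) = 182 > 70 + 54 = 124. Triangle inequality is VIOLATED. (Squared-Euclidean is not a metric — this is a counterexample.)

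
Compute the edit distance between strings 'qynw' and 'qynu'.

Let D[i][j] be the edit distance between the first i characters of 'qynw' and the first j characters of 'qynu', with D[i][0] = i, D[0][j] = j, and D[i][j] = D[i-1][j-1] if the characters match, else 1 + min(D[i-1][j], D[i][j-1], D[i-1][j-1]). Filling the table (rows: prefixes of 'qynw', columns: prefixes of 'qynu'):
     ε  q  y  n  u
  ε  0  1  2  3  4
  q  1  0  1  2  3
  y  2  1  0  1  2
  n  3  2  1  0  1
  w  4  3  2  1  1
The bottom-right entry gives D[4][4] = 1, so no sequence of fewer than 1 edit works. Backtracking through the table gives one optimal edit sequence (1 edit):
  qynw → qynu (sub w→u @4)
Edit distance = 1.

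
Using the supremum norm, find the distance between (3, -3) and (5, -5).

max(|x_i - y_i|) = max(|3 - 5|, |-3 - (-5)|) = max(2, 2) = 2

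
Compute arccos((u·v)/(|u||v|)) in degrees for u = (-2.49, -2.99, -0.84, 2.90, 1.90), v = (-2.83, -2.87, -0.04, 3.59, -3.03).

With u = (-2.49, -2.99, -0.84, 2.90, 1.90), v = (-2.83, -2.87, -0.04, 3.59, -3.03):
u·v = (-2.49)·(-2.83) + (-2.99)·(-2.87) + (-0.84)·(-0.04) + 2.9·3.59 + 1.9·(-3.03) = 7.0467 + 8.5813 + 0.0336 + 10.411 + (-5.757) = 20.3156.
|u| = √((-2.49)² + (-2.99)² + (-0.84)² + 2.9² + 1.9²) = √(6.2001 + 8.9401 + 0.7056 + 8.41 + 3.61) = √27.8658, |v| = √((-2.83)² + (-2.87)² + (-0.04)² + 3.59² + (-3.03)²) = √(8.0089 + 8.2369 + 0.0016 + 12.8881 + 9.1809) = √38.3164.
cos θ = (u·v)/(|u||v|) = 20.3156/(√27.8658·√38.3164) ≈ 0.62173
θ = arccos(0.62173) ≈ 51.56°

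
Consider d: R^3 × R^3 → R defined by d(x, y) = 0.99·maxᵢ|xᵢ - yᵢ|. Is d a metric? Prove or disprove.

Yes. The L∞ (Chebyshev) norm induces a metric on R^3, and multiplying a metric by a positive constant 0.99 > 0 preserves all four axioms: non-negativity (0.99·||x-y|| ≥ 0), identity (0.99·||x-y|| = 0 ⟺ ||x-y|| = 0 ⟺ x = y), symmetry (||x-y|| = ||y-x||), and the triangle inequality (0.99·||x-z|| ≤ 0.99·||x-y|| + 0.99·||y-z||). So d is a metric.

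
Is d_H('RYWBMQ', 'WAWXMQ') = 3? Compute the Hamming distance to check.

Differing positions: 1, 2, 4. Hamming distance = 3, so the claim is true.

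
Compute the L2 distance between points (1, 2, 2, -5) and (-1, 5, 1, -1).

(Σ|x_i - y_i|^2)^(1/2) = (|1 - (-1)|^2 + |2 - 5|^2 + |2 - 1|^2 + |-5 - (-1)|^2)^(1/2)
= (2^2 + 3^2 + 1^2 + 4^2)^(1/2) = (4 + 9 + 1 + 16)^(1/2) = (30)^(1/2) ≈ 5.4772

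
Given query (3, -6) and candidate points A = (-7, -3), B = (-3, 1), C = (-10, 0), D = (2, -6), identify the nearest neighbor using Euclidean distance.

Distances: d(A) ≈ 10.4403, d(B) ≈ 9.2195, d(C) ≈ 14.3178, d(D) = 1. Nearest: D = (2, -6) with distance 1.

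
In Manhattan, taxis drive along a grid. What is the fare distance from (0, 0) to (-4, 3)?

Σ|x_i - y_i| = |0 - (-4)| + |0 - 3| = 4 + 3 = 7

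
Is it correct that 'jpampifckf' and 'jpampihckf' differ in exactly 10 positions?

Differing positions: 7. Hamming distance = 1, so the claim that d_H = 10 is false.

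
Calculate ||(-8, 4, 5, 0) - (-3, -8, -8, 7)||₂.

√(Σ(x_i - y_i)²) = √((-8 - (-3))² + (4 - (-8))² + (5 - (-8))² + (0 - 7)²)
= √((-5)² + 12² + 13² + (-7)²) = √(25 + 144 + 169 + 49) = √387 ≈ 19.6723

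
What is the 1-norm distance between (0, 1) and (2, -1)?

Σ|x_i - y_i| = |0 - 2| + |1 - (-1)| = 2 + 2 = 4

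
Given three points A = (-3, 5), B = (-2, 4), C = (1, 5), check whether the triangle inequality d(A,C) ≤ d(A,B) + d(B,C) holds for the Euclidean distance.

d(A,B) = √(1² + 1²) = √2 ≈ 1.4142, d(B,C) = √(3² + 1²) = √10 ≈ 3.1623, d(A,C) = √(4² + 0²) = √16 = 4.
d(A,C) = 4 ≤ 1.4142 + 3.1623 = 4.5765. Triangle inequality is satisfied.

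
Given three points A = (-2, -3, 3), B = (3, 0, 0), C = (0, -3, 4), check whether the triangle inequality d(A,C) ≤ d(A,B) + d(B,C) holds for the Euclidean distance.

d(A,B) = √(5² + 3² + 3²) = √43 ≈ 6.5574, d(B,C) = √(3² + 3² + 4²) = √34 ≈ 5.831, d(A,C) = √(2² + 0² + 1²) = √5 ≈ 2.2361.
d(A,C) ≈ 2.2361 ≤ 6.5574 + 5.831 = 12.3884. Triangle inequality is satisfied.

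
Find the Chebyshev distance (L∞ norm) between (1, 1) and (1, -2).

max(|x_i - y_i|) = max(|1 - 1|, |1 - (-2)|) = max(0, 3) = 3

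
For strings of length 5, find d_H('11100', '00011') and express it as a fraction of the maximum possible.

Differing positions: 1, 2, 3, 4, 5. Hamming distance = 5. The maximum possible Hamming distance for length-5 strings is 5, so d_H/5 = 5/5 = 1.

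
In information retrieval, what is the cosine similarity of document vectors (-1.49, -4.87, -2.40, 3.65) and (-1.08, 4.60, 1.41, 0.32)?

With u = (-1.49, -4.87, -2.40, 3.65), v = (-1.08, 4.60, 1.41, 0.32):
u·v = (-1.49)·(-1.08) + (-4.87)·4.6 + (-2.4)·1.41 + 3.65·0.32 = 1.6092 + (-22.402) + (-3.384) + 1.168 = -23.0088.
|u| = √((-1.49)² + (-4.87)² + (-2.4)² + 3.65²) = √(2.2201 + 23.7169 + 5.76 + 13.3225) = √45.0195, |v| = √((-1.08)² + 4.6² + 1.41² + 0.32²) = √(1.1664 + 21.16 + 1.9881 + 0.1024) = √24.4169.
cos θ = (u·v)/(|u||v|) = -23.0088/(√45.0195·√24.4169) ≈ -0.694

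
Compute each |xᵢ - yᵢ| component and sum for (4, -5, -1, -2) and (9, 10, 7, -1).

Σ|x_i - y_i| = |4 - 9| + |-5 - 10| + |-1 - 7| + |-2 - (-1)| = 5 + 15 + 8 + 1 = 29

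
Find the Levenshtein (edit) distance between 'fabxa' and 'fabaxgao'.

Let D[i][j] be the edit distance between the first i characters of 'fabxa' and the first j characters of 'fabaxgao', with D[i][0] = i, D[0][j] = j, and D[i][j] = D[i-1][j-1] if the characters match, else 1 + min(D[i-1][j], D[i][j-1], D[i-1][j-1]). Filling the table (rows: prefixes of 'fabxa', columns: prefixes of 'fabaxgao'):
     ε  f  a  b  a  x  g  a  o
  ε  0  1  2  3  4  5  6  7  8
  f  1  0  1  2  3  4  5  6  7
  a  2  1  0  1  2  3  4  5  6
  b  3  2  1  0  1  2  3  4  5
  x  4  3  2  1  1  1  2  3  4
  a  5  4  3  2  1  2  2  2  3
The bottom-right entry gives D[5][8] = 3, so no sequence of fewer than 3 edits works. Backtracking through the table gives one optimal edit sequence (3 edits):
  fabxa → fabaxa (ins a @4)
  fabaxa → fabaxga (ins g @6)
  fabaxga → fabaxgao (ins o @8)
Edit distance = 3.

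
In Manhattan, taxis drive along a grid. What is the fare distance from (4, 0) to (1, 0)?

Σ|x_i - y_i| = |4 - 1| + |0 - 0| = 3 + 0 = 3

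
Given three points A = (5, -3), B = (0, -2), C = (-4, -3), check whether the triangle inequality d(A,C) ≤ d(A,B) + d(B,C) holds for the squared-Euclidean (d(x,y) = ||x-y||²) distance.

d(A,B) = 5² + 1² = 26, d(B,C) = 4² + 1² = 17, d(A,C) = 9² + 0² = 81.
d(A,C) = 81 > 26 + 17 = 43. Triangle inequality is VIOLATED. (Squared-Euclidean is not a metric — this is a counterexample.)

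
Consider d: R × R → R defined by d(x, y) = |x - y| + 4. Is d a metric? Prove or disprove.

No. d fails identity of indiscernibles (specifically d(x,x) = 0): d(-7, -7) = |-7 - (-7)| + 4 = 0 + 4 = 4 ≠ 0.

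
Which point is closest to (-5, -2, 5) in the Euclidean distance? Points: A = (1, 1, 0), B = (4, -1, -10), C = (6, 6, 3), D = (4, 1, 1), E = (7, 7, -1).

Distances: d(A) ≈ 8.3666, d(B) ≈ 17.5214, d(C) ≈ 13.7477, d(D) ≈ 10.2956, d(E) ≈ 16.1555. Nearest: A = (1, 1, 0) with distance 8.3666.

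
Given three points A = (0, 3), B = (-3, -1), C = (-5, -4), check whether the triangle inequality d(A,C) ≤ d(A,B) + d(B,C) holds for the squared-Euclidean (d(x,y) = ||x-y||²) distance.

d(A,B) = 3² + 4² = 25, d(B,C) = 2² + 3² = 13, d(A,C) = 5² + 7² = 74.
d(A,C) = 74 > 25 + 13 = 38. Triangle inequality is VIOLATED. (Squared-Euclidean is not a metric — this is a counterexample.)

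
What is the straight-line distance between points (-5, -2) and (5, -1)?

√(Σ(x_i - y_i)²) = √((-5 - 5)² + (-2 - (-1))²)
= √((-10)² + (-1)²) = √(100 + 1) = √101 ≈ 10.0499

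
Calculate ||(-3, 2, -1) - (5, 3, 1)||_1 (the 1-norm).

Σ|x_i - y_i| = |-3 - 5| + |2 - 3| + |-1 - 1| = 8 + 1 + 2 = 11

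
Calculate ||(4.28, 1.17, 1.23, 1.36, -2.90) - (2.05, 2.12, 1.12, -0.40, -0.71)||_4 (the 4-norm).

(Σ|x_i - y_i|^4)^(1/4) = (|4.28 - 2.05|^4 + |1.17 - 2.12|^4 + |1.23 - 1.12|^4 + |1.36 - (-0.4)|^4 + |-2.9 - (-0.71)|^4)^(1/4)
= (2.23^4 + 0.95^4 + 0.11^4 + 1.76^4 + 2.19^4)^(1/4) ≈ (24.7297 + 0.8145 + 0.0001 + 9.5951 + 23.0026)^(1/4) = (58.142)^(1/4) ≈ 2.7614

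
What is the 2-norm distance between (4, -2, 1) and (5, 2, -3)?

(Σ|x_i - y_i|^2)^(1/2) = (|4 - 5|^2 + |-2 - 2|^2 + |1 - (-3)|^2)^(1/2)
= (1^2 + 4^2 + 4^2)^(1/2) = (1 + 16 + 16)^(1/2) = (33)^(1/2) ≈ 5.7446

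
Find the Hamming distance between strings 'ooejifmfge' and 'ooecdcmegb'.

Differing positions: 4, 5, 6, 8, 10. Hamming distance = 5.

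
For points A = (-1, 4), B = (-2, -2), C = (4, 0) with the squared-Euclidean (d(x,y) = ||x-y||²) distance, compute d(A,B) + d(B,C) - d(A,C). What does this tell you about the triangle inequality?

d(A,B) = 1² + 6² = 37, d(B,C) = 6² + 2² = 40, d(A,C) = 5² + 4² = 41.
d(A,B) + d(B,C) - d(A,C) = 37 + 40 - 41 = 77 - 41 = 36. This is ≥ 0, so the triangle inequality holds for these points.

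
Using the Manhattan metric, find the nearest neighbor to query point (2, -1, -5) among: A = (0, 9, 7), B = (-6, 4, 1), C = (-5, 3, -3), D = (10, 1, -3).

Distances: d(A) = 24, d(B) = 19, d(C) = 13, d(D) = 12. Nearest: D = (10, 1, -3) with distance 12.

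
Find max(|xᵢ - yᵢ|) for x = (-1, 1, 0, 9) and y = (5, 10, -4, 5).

max(|x_i - y_i|) = max(|-1 - 5|, |1 - 10|, |0 - (-4)|, |9 - 5|) = max(6, 9, 4, 4) = 9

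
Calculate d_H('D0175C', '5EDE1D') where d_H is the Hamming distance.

Differing positions: 1, 2, 3, 4, 5, 6. Hamming distance = 6.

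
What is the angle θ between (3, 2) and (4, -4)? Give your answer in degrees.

With u = (3, 2), v = (4, -4):
u·v = 3·4 + 2·(-4) = 12 + (-8) = 4.
|u| = √(3² + 2²) = √13, |v| = √(4² + (-4)²) = √32, so |u||v| = √(13·32) = √416.
cos θ = (u·v)/(|u||v|) = 4/√416 ≈ 0.196116
θ = arccos(0.196116) ≈ 78.69°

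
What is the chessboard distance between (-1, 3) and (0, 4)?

max(|x_i - y_i|) = max(|-1 - 0|, |3 - 4|) = max(1, 1) = 1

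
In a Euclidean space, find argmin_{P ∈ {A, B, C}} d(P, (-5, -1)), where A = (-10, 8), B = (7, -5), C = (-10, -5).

Distances: d(A) ≈ 10.2956, d(B) ≈ 12.6491, d(C) ≈ 6.4031. Nearest: C = (-10, -5) with distance 6.4031.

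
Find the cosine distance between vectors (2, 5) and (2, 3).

With u = (2, 5), v = (2, 3):
u·v = 2·2 + 5·3 = 4 + 15 = 19.
|u| = √(2² + 5²) = √29, |v| = √(2² + 3²) = √13, so |u||v| = √(29·13) = √377.
cos θ = (u·v)/(|u||v|) = 19/√377 ≈ 0.9785
Cosine distance = 1 - cos θ ≈ 1 - 0.9785 = 0.0215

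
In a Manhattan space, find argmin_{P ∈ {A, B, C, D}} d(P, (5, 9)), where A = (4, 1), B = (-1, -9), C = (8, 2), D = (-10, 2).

Distances: d(A) = 9, d(B) = 24, d(C) = 10, d(D) = 22. Nearest: A = (4, 1) with distance 9.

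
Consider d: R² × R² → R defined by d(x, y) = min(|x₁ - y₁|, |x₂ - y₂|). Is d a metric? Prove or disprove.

No. d fails identity of indiscernibles: take x = (-2, 0) and y = (-2, 9). Then d(x,y) = min(|-2 - (-2)|, |0 - 9|) = min(0, 9) = 0, yet x ≠ y.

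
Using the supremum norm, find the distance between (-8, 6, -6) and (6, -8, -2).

max(|x_i - y_i|) = max(|-8 - 6|, |6 - (-8)|, |-6 - (-2)|) = max(14, 14, 4) = 14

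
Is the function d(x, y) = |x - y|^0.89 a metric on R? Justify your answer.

Yes. With 0 < p = 0.89 ≤ 1, d(x,y) = |x-y|^0.89 is a metric on R. Non-negativity and symmetry are immediate; |x-y|^0.89 = 0 ⟺ |x-y| = 0 ⟺ x = y. For the triangle inequality, the function t ↦ t^0.89 is subadditive on [0,∞) when p ≤ 1, so |x-z|^0.89 ≤ (|x-y| + |y-z|)^0.89 ≤ |x-y|^0.89 + |y-z|^0.89.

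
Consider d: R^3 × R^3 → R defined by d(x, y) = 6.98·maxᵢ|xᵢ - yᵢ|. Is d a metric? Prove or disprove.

Yes. The L∞ (Chebyshev) norm induces a metric on R^3, and multiplying a metric by a positive constant 6.98 > 0 preserves all four axioms: non-negativity (6.98·||x-y|| ≥ 0), identity (6.98·||x-y|| = 0 ⟺ ||x-y|| = 0 ⟺ x = y), symmetry (||x-y|| = ||y-x||), and the triangle inequality (6.98·||x-z|| ≤ 6.98·||x-y|| + 6.98·||y-z||). So d is a metric.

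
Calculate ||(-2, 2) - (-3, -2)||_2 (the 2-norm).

(Σ|x_i - y_i|^2)^(1/2) = (|-2 - (-3)|^2 + |2 - (-2)|^2)^(1/2)
= (1^2 + 4^2)^(1/2) = (1 + 16)^(1/2) = (17)^(1/2) ≈ 4.1231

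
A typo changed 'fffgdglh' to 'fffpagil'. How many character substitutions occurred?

Differing positions: 4, 5, 7, 8. Hamming distance = 4.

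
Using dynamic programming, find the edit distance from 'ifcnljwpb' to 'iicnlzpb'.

Let D[i][j] be the edit distance between the first i characters of 'ifcnljwpb' and the first j characters of 'iicnlzpb', with D[i][0] = i, D[0][j] = j, and D[i][j] = D[i-1][j-1] if the characters match, else 1 + min(D[i-1][j], D[i][j-1], D[i-1][j-1]). Filling the table (rows: prefixes of 'ifcnljwpb', columns: prefixes of 'iicnlzpb'):
     ε  i  i  c  n  l  z  p  b
  ε  0  1  2  3  4  5  6  7  8
  i  1  0  1  2  3  4  5  6  7
  f  2  1  1  2  3  4  5  6  7
  c  3  2  2  1  2  3  4  5  6
  n  4  3  3  2  1  2  3  4  5
  l  5  4  4  3  2  1  2  3  4
  j  6  5  5  4  3  2  2  3  4
  w  7  6  6  5  4  3  3  3  4
  p  8  7  7  6  5  4  4  3  4
  b  9  8  8  7  6  5  5  4  3
The bottom-right entry gives D[9][8] = 3, so no sequence of fewer than 3 edits works. Backtracking through the table gives one optimal edit sequence (3 edits):
  ifcnljwpb → iicnljwpb (sub f→i @2)
  iicnljwpb → iicnlwpb (del j @6)
  iicnlwpb → iicnlzpb (sub w→z @6)
Edit distance = 3.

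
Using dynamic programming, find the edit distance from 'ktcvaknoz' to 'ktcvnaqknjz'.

Let D[i][j] be the edit distance between the first i characters of 'ktcvaknoz' and the first j characters of 'ktcvnaqknjz', with D[i][0] = i, D[0][j] = j, and D[i][j] = D[i-1][j-1] if the characters match, else 1 + min(D[i-1][j], D[i][j-1], D[i-1][j-1]). Filling the table (rows: prefixes of 'ktcvaknoz', columns: prefixes of 'ktcvnaqknjz'):
     ε  k  t  c  v  n  a  q  k  n  j  z
  ε  0  1  2  3  4  5  6  7  8  9 10 11
  k  1  0  1  2  3  4  5  6  7  8  9 10
  t  2  1  0  1  2  3  4  5  6  7  8  9
  c  3  2  1  0  1  2  3  4  5  6  7  8
  v  4  3  2  1  0  1  2  3  4  5  6  7
  a  5  4  3  2  1  1  1  2  3  4  5  6
  k  6  5  4  3  2  2  2  2  2  3  4  5
  n  7  6  5  4  3  2  3  3  3  2  3  4
  o  8  7  6  5  4  3  3  4  4  3  3  4
  z  9  8  7  6  5  4  4  4  5  4  4  3
The bottom-right entry gives D[9][11] = 3, so no sequence of fewer than 3 edits works. Backtracking through the table gives one optimal edit sequence (3 edits):
  ktcvaknoz → ktcvnaknoz (ins n @5)
  ktcvnaknoz → ktcvnaqknoz (ins q @7)
  ktcvnaqknoz → ktcvnaqknjz (sub o→j @10)
Edit distance = 3.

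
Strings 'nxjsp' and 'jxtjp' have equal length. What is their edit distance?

Let D[i][j] be the edit distance between the first i characters of 'nxjsp' and the first j characters of 'jxtjp', with D[i][0] = i, D[0][j] = j, and D[i][j] = D[i-1][j-1] if the characters match, else 1 + min(D[i-1][j], D[i][j-1], D[i-1][j-1]). Filling the table (rows: prefixes of 'nxjsp', columns: prefixes of 'jxtjp'):
     ε  j  x  t  j  p
  ε  0  1  2  3  4  5
  n  1  1  2  3  4  5
  x  2  2  1  2  3  4
  j  3  2  2  2  2  3
  s  4  3  3  3  3  3
  p  5  4  4  4  4  3
The bottom-right entry gives D[5][5] = 3, so no sequence of fewer than 3 edits works. Backtracking through the table gives one optimal edit sequence (3 edits):
  nxjsp → jxjsp (sub n→j @1)
  jxjsp → jxtsp (sub j→t @3)
  jxtsp → jxtjp (sub s→j @4)
Edit distance = 3.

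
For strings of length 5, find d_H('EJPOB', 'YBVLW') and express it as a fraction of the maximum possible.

Differing positions: 1, 2, 3, 4, 5. Hamming distance = 5. The maximum possible Hamming distance for length-5 strings is 5, so d_H/5 = 5/5 = 1.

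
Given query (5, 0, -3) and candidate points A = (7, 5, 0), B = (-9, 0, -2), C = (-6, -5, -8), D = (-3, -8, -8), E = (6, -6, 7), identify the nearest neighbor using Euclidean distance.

Distances: d(A) ≈ 6.1644, d(B) ≈ 14.0357, d(C) ≈ 13.0767, d(D) ≈ 12.3693, d(E) ≈ 11.7047. Nearest: A = (7, 5, 0) with distance 6.1644.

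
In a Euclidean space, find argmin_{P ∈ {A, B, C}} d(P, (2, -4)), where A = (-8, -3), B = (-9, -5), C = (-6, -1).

Distances: d(A) ≈ 10.0499, d(B) ≈ 11.0454, d(C) ≈ 8.544. Nearest: C = (-6, -1) with distance 8.544.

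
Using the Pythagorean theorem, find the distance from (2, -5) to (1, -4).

√(Σ(x_i - y_i)²) = √((2 - 1)² + (-5 - (-4))²)
= √(1² + (-1)²) = √(1 + 1) = √2 ≈ 1.4142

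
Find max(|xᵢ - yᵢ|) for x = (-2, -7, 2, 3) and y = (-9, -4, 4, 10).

max(|x_i - y_i|) = max(|-2 - (-9)|, |-7 - (-4)|, |2 - 4|, |3 - 10|) = max(7, 3, 2, 7) = 7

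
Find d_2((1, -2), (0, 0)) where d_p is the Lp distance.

(Σ|x_i - y_i|^2)^(1/2) = (|1 - 0|^2 + |-2 - 0|^2)^(1/2)
= (1^2 + 2^2)^(1/2) = (1 + 4)^(1/2) = (5)^(1/2) ≈ 2.2361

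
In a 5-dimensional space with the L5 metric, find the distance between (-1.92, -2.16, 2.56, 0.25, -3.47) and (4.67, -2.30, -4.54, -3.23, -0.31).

(Σ|x_i - y_i|^5)^(1/5) = (|-1.92 - 4.67|^5 + |-2.16 - (-2.3)|^5 + |2.56 - (-4.54)|^5 + |0.25 - (-3.23)|^5 + |-3.47 - (-0.31)|^5)^(1/5)
= (6.59^5 + 0.14^5 + 7.1^5 + 3.48^5 + 3.16^5)^(1/5) ≈ (12428.7391 + 0.0001 + 18042.2935 + 510.383 + 315.0906)^(1/5) = (31296.5063)^(1/5) ≈ 7.9268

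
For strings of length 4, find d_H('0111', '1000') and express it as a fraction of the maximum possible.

Differing positions: 1, 2, 3, 4. Hamming distance = 4. The maximum possible Hamming distance for length-4 strings is 4, so d_H/4 = 4/4 = 1.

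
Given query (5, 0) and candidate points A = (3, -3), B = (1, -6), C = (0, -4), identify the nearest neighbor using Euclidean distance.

Distances: d(A) ≈ 3.6056, d(B) ≈ 7.2111, d(C) ≈ 6.4031. Nearest: A = (3, -3) with distance 3.6056.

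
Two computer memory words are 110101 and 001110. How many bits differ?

Differing positions: 1, 2, 3, 5, 6. Hamming distance = 5.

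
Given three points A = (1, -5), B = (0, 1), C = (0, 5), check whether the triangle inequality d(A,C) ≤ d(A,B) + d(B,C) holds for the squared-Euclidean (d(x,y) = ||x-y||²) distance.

d(A,B) = 1² + 6² = 37, d(B,C) = 0² + 4² = 16, d(A,C) = 1² + 10² = 101.
d(A,C) = 101 > 37 + 16 = 53. Triangle inequality is VIOLATED. (Squared-Euclidean is not a metric — this is a counterexample.)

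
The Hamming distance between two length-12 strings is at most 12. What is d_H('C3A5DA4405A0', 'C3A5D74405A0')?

Differing positions: 6. Hamming distance = 1. The maximum possible Hamming distance for length-12 strings is 12, so d_H/12 = 1/12 ≈ 0.0833.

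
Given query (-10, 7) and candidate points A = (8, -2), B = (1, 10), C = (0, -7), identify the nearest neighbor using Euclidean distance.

Distances: d(A) ≈ 20.1246, d(B) ≈ 11.4018, d(C) ≈ 17.2047. Nearest: B = (1, 10) with distance 11.4018.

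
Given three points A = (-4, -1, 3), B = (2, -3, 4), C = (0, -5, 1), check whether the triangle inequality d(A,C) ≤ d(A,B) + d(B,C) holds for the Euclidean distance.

d(A,B) = √(6² + 2² + 1²) = √41 ≈ 6.4031, d(B,C) = √(2² + 2² + 3²) = √17 ≈ 4.1231, d(A,C) = √(4² + 4² + 2²) = √36 = 6.
d(A,C) = 6 ≤ 6.4031 + 4.1231 = 10.5262. Triangle inequality is satisfied.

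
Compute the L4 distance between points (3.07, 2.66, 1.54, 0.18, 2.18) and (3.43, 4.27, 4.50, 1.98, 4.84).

(Σ|x_i - y_i|^4)^(1/4) = (|3.07 - 3.43|^4 + |2.66 - 4.27|^4 + |1.54 - 4.5|^4 + |0.18 - 1.98|^4 + |2.18 - 4.84|^4)^(1/4)
= (0.36^4 + 1.61^4 + 2.96^4 + 1.8^4 + 2.66^4)^(1/4) ≈ (0.0168 + 6.719 + 76.7656 + 10.4976 + 50.0641)^(1/4) = (144.0631)^(1/4) ≈ 3.4645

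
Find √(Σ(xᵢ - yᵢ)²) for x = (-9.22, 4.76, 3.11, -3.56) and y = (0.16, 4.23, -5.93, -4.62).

√(Σ(x_i - y_i)²) = √((-9.22 - 0.16)² + (4.76 - 4.23)² + (3.11 - (-5.93))² + (-3.56 - (-4.62))²)
= √((-9.38)² + 0.53² + 9.04² + 1.06²) = √(87.9844 + 0.2809 + 81.7216 + 1.1236) = √171.1105 ≈ 13.0809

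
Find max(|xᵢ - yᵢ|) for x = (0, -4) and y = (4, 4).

max(|x_i - y_i|) = max(|0 - 4|, |-4 - 4|) = max(4, 8) = 8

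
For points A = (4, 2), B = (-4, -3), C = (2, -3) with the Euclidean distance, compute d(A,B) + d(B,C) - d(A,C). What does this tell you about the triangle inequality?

d(A,B) = √(8² + 5²) = √89 ≈ 9.434, d(B,C) = √(6² + 0²) = √36 = 6, d(A,C) = √(2² + 5²) = √29 ≈ 5.3852.
d(A,B) + d(B,C) - d(A,C) = 9.434 + 6 - 5.3852 = 15.434 - 5.3852 = 10.0488 (to 4 decimal places). This is ≥ 0, so the triangle inequality holds for these points.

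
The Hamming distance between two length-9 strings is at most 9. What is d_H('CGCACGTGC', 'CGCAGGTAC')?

Differing positions: 5, 8. Hamming distance = 2. The maximum possible Hamming distance for length-9 strings is 9, so d_H/9 = 2/9 ≈ 0.2222.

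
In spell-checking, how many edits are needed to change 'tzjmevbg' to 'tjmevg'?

Let D[i][j] be the edit distance between the first i characters of 'tzjmevbg' and the first j characters of 'tjmevg', with D[i][0] = i, D[0][j] = j, and D[i][j] = D[i-1][j-1] if the characters match, else 1 + min(D[i-1][j], D[i][j-1], D[i-1][j-1]). Filling the table (rows: prefixes of 'tzjmevbg', columns: prefixes of 'tjmevg'):
     ε  t  j  m  e  v  g
  ε  0  1  2  3  4  5  6
  t  1  0  1  2  3  4  5
  z  2  1  1  2  3  4  5
  j  3  2  1  2  3  4  5
  m  4  3  2  1  2  3  4
  e  5  4  3  2  1  2  3
  v  6  5  4  3  2  1  2
  b  7  6  5  4  3  2  2
  g  8  7  6  5  4  3  2
The bottom-right entry gives D[8][6] = 2, so no sequence of fewer than 2 edits works. Backtracking through the table gives one optimal edit sequence (2 edits):
  tzjmevbg → tjmevbg (del z @2)
  tjmevbg → tjmevg (del b @6)
Edit distance = 2.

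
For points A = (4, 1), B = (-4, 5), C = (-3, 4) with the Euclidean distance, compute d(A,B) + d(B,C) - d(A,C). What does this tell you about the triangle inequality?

d(A,B) = √(8² + 4²) = √80 ≈ 8.9443, d(B,C) = √(1² + 1²) = √2 ≈ 1.4142, d(A,C) = √(7² + 3²) = √58 ≈ 7.6158.
d(A,B) + d(B,C) - d(A,C) = 8.9443 + 1.4142 - 7.6158 = 10.3585 - 7.6158 = 2.7427 (to 4 decimal places). This is ≥ 0, so the triangle inequality holds for these points.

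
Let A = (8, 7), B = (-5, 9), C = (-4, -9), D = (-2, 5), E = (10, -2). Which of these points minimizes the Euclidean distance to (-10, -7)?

Distances: d(A) ≈ 22.8035, d(B) ≈ 16.7631, d(C) ≈ 6.3246, d(D) ≈ 14.4222, d(E) ≈ 20.6155. Nearest: C = (-4, -9) with distance 6.3246.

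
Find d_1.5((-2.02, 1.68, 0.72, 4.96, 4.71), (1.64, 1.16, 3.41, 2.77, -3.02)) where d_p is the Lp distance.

(Σ|x_i - y_i|^1.5)^(1/1.5) = (|-2.02 - 1.64|^1.5 + |1.68 - 1.16|^1.5 + |0.72 - 3.41|^1.5 + |4.96 - 2.77|^1.5 + |4.71 - (-3.02)|^1.5)^(1/1.5)
= (3.66^1.5 + 0.52^1.5 + 2.69^1.5 + 2.19^1.5 + 7.73^1.5)^(1/1.5) ≈ (7.002 + 0.375 + 4.4119 + 3.2409 + 21.4916)^(1/1.5) = (36.5214)^(1/1.5) ≈ 11.0077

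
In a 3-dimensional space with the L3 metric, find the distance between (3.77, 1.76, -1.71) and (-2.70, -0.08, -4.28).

(Σ|x_i - y_i|^3)^(1/3) = (|3.77 - (-2.7)|^3 + |1.76 - (-0.08)|^3 + |-1.71 - (-4.28)|^3)^(1/3)
= (6.47^3 + 1.84^3 + 2.57^3)^(1/3) ≈ (270.84 + 6.2295 + 16.9746)^(1/3) = (294.0441)^(1/3) ≈ 6.6497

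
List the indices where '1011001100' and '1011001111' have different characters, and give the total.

Differing positions: 9, 10. Hamming distance = 2.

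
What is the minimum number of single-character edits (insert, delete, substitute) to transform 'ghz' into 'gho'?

Let D[i][j] be the edit distance between the first i characters of 'ghz' and the first j characters of 'gho', with D[i][0] = i, D[0][j] = j, and D[i][j] = D[i-1][j-1] if the characters match, else 1 + min(D[i-1][j], D[i][j-1], D[i-1][j-1]). Filling the table (rows: prefixes of 'ghz', columns: prefixes of 'gho'):
     ε  g  h  o
  ε  0  1  2  3
  g  1  0  1  2
  h  2  1  0  1
  z  3  2  1  1
The bottom-right entry gives D[3][3] = 1, so no sequence of fewer than 1 edit works. Backtracking through the table gives one optimal edit sequence (1 edit):
  ghz → gho (sub z→o @3)
Edit distance = 1.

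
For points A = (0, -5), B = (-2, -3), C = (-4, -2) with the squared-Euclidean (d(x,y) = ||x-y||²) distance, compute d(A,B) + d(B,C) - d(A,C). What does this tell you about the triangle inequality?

d(A,B) = 2² + 2² = 8, d(B,C) = 2² + 1² = 5, d(A,C) = 4² + 3² = 25.
d(A,B) + d(B,C) - d(A,C) = 8 + 5 - 25 = 13 - 25 = -12. This is < 0, so the triangle inequality FAILS for these points (squared-Euclidean is not a metric).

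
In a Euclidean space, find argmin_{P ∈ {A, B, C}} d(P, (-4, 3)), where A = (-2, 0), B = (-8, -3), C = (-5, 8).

Distances: d(A) ≈ 3.6056, d(B) ≈ 7.2111, d(C) ≈ 5.099. Nearest: A = (-2, 0) with distance 3.6056.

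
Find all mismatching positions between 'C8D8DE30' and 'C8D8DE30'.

Differing positions: none. Hamming distance = 0.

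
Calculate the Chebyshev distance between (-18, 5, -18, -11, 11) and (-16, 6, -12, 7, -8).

max(|x_i - y_i|) = max(|-18 - (-16)|, |5 - 6|, |-18 - (-12)|, |-11 - 7|, |11 - (-8)|) = max(2, 1, 6, 18, 19) = 19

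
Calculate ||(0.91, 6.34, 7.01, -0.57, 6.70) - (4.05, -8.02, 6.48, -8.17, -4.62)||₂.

√(Σ(x_i - y_i)²) = √((0.91 - 4.05)² + (6.34 - (-8.02))² + (7.01 - 6.48)² + (-0.57 - (-8.17))² + (6.7 - (-4.62))²)
= √((-3.14)² + 14.36² + 0.53² + 7.6² + 11.32²) = √(9.8596 + 206.2096 + 0.2809 + 57.76 + 128.1424) = √402.2525 ≈ 20.0562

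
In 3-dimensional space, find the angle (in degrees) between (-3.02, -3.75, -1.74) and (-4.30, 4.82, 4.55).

With u = (-3.02, -3.75, -1.74), v = (-4.30, 4.82, 4.55):
u·v = (-3.02)·(-4.3) + (-3.75)·4.82 + (-1.74)·4.55 = 12.986 + (-18.075) + (-7.917) = -13.006.
|u| = √((-3.02)² + (-3.75)² + (-1.74)²) = √(9.1204 + 14.0625 + 3.0276) = √26.2105, |v| = √((-4.3)² + 4.82² + 4.55²) = √(18.49 + 23.2324 + 20.7025) = √62.4249.
cos θ = (u·v)/(|u||v|) = -13.006/(√26.2105·√62.4249) ≈ -0.321534
θ = arccos(-0.321534) ≈ 108.76°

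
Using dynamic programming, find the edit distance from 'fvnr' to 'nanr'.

Let D[i][j] be the edit distance between the first i characters of 'fvnr' and the first j characters of 'nanr', with D[i][0] = i, D[0][j] = j, and D[i][j] = D[i-1][j-1] if the characters match, else 1 + min(D[i-1][j], D[i][j-1], D[i-1][j-1]). Filling the table (rows: prefixes of 'fvnr', columns: prefixes of 'nanr'):
     ε  n  a  n  r
  ε  0  1  2  3  4
  f  1  1  2  3  4
  v  2  2  2  3  4
  n  3  2  3  2  3
  r  4  3  3  3  2
The bottom-right entry gives D[4][4] = 2, so no sequence of fewer than 2 edits works. Backtracking through the table gives one optimal edit sequence (2 edits):
  fvnr → nvnr (sub f→n @1)
  nvnr → nanr (sub v→a @2)
Edit distance = 2.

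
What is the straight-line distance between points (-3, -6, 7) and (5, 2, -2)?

√(Σ(x_i - y_i)²) = √((-3 - 5)² + (-6 - 2)² + (7 - (-2))²)
= √((-8)² + (-8)² + 9²) = √(64 + 64 + 81) = √209 ≈ 14.4568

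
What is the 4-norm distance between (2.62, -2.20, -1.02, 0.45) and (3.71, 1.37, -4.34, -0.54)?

(Σ|x_i - y_i|^4)^(1/4) = (|2.62 - 3.71|^4 + |-2.2 - 1.37|^4 + |-1.02 - (-4.34)|^4 + |0.45 - (-0.54)|^4)^(1/4)
= (1.09^4 + 3.57^4 + 3.32^4 + 0.99^4)^(1/4) ≈ (1.4116 + 162.4325 + 121.4933 + 0.9606)^(1/4) = (286.298)^(1/4) ≈ 4.1134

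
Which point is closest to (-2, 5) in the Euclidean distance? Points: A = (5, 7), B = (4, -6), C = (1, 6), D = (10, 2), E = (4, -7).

Distances: d(A) ≈ 7.2801, d(B) ≈ 12.53, d(C) ≈ 3.1623, d(D) ≈ 12.3693, d(E) ≈ 13.4164. Nearest: C = (1, 6) with distance 3.1623.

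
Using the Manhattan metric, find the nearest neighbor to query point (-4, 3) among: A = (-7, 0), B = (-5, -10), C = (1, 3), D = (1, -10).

Distances: d(A) = 6, d(B) = 14, d(C) = 5, d(D) = 18. Nearest: C = (1, 3) with distance 5.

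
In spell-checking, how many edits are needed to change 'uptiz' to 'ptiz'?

Let D[i][j] be the edit distance between the first i characters of 'uptiz' and the first j characters of 'ptiz', with D[i][0] = i, D[0][j] = j, and D[i][j] = D[i-1][j-1] if the characters match, else 1 + min(D[i-1][j], D[i][j-1], D[i-1][j-1]). Filling the table (rows: prefixes of 'uptiz', columns: prefixes of 'ptiz'):
     ε  p  t  i  z
  ε  0  1  2  3  4
  u  1  1  2  3  4
  p  2  1  2  3  4
  t  3  2  1  2  3
  i  4  3  2  1  2
  z  5  4  3  2  1
The bottom-right entry gives D[5][4] = 1, so no sequence of fewer than 1 edit works. Backtracking through the table gives one optimal edit sequence (1 edit):
  uptiz → ptiz (del u @1)
Edit distance = 1.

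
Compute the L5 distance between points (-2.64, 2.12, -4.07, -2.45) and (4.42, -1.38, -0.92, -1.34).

(Σ|x_i - y_i|^5)^(1/5) = (|-2.64 - 4.42|^5 + |2.12 - (-1.38)|^5 + |-4.07 - (-0.92)|^5 + |-2.45 - (-1.34)|^5)^(1/5)
= (7.06^5 + 3.5^5 + 3.15^5 + 1.11^5)^(1/5) ≈ (17539.7543 + 525.2188 + 310.1364 + 1.6851)^(1/5) = (18376.7946)^(1/5) ≈ 7.1261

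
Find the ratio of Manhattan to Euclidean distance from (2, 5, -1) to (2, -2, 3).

L1 = |2 - 2| + |5 - (-2)| + |-1 - 3| = 0 + 7 + 4 = 11
L2 = √(0² + 7² + 4²) = √65 ≈ 8.0623
L1 ≥ L2 always (equality iff movement is along one axis); L1 > L2 here.
Ratio L1/L2 = 11/√65 ≈ 1.3644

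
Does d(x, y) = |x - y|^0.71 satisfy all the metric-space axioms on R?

Yes. With 0 < p = 0.71 ≤ 1, d(x,y) = |x-y|^0.71 is a metric on R. Non-negativity and symmetry are immediate; |x-y|^0.71 = 0 ⟺ |x-y| = 0 ⟺ x = y. For the triangle inequality, the function t ↦ t^0.71 is subadditive on [0,∞) when p ≤ 1, so |x-z|^0.71 ≤ (|x-y| + |y-z|)^0.71 ≤ |x-y|^0.71 + |y-z|^0.71.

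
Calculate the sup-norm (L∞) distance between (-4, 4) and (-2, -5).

max(|x_i - y_i|) = max(|-4 - (-2)|, |4 - (-5)|) = max(2, 9) = 9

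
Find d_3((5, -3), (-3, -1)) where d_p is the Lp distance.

(Σ|x_i - y_i|^3)^(1/3) = (|5 - (-3)|^3 + |-3 - (-1)|^3)^(1/3)
= (8^3 + 2^3)^(1/3) = (512 + 8)^(1/3) = (520)^(1/3) ≈ 8.0415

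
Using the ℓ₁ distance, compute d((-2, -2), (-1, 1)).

Σ|x_i - y_i| = |-2 - (-1)| + |-2 - 1| = 1 + 3 = 4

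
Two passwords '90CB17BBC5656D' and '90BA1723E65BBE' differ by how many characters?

Differing positions: 3, 4, 7, 8, 9, 10, 11, 12, 13, 14. Hamming distance = 10.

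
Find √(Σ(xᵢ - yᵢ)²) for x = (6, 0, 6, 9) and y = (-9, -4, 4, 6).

√(Σ(x_i - y_i)²) = √((6 - (-9))² + (0 - (-4))² + (6 - 4)² + (9 - 6)²)
= √(15² + 4² + 2² + 3²) = √(225 + 16 + 4 + 9) = √254 ≈ 15.9374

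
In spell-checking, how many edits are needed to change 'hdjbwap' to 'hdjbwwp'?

Let D[i][j] be the edit distance between the first i characters of 'hdjbwap' and the first j characters of 'hdjbwwp', with D[i][0] = i, D[0][j] = j, and D[i][j] = D[i-1][j-1] if the characters match, else 1 + min(D[i-1][j], D[i][j-1], D[i-1][j-1]). Filling the table (rows: prefixes of 'hdjbwap', columns: prefixes of 'hdjbwwp'):
     ε  h  d  j  b  w  w  p
  ε  0  1  2  3  4  5  6  7
  h  1  0  1  2  3  4  5  6
  d  2  1  0  1  2  3  4  5
  j  3  2  1  0  1  2  3  4
  b  4  3  2  1  0  1  2  3
  w  5  4  3  2  1  0  1  2
  a  6  5  4  3  2  1  1  2
  p  7  6  5  4  3  2  2  1
The bottom-right entry gives D[7][7] = 1, so no sequence of fewer than 1 edit works. Backtracking through the table gives one optimal edit sequence (1 edit):
  hdjbwap → hdjbwwp (sub a→w @6)
Edit distance = 1.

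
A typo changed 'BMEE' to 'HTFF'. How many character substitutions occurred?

Differing positions: 1, 2, 3, 4. Hamming distance = 4.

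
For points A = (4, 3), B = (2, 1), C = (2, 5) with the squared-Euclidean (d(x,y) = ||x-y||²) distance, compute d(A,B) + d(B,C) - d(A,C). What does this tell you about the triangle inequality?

d(A,B) = 2² + 2² = 8, d(B,C) = 0² + 4² = 16, d(A,C) = 2² + 2² = 8.
d(A,B) + d(B,C) - d(A,C) = 8 + 16 - 8 = 24 - 8 = 16. This is ≥ 0, so the triangle inequality holds for these points.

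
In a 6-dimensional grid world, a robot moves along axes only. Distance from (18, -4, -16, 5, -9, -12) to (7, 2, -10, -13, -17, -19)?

Σ|x_i - y_i| = |18 - 7| + |-4 - 2| + |-16 - (-10)| + |5 - (-13)| + |-9 - (-17)| + |-12 - (-19)| = 11 + 6 + 6 + 18 + 8 + 7 = 56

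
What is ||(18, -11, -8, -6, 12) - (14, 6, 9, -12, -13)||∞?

max(|x_i - y_i|) = max(|18 - 14|, |-11 - 6|, |-8 - 9|, |-6 - (-12)|, |12 - (-13)|) = max(4, 17, 17, 6, 25) = 25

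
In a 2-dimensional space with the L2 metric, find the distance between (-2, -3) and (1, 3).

(Σ|x_i - y_i|^2)^(1/2) = (|-2 - 1|^2 + |-3 - 3|^2)^(1/2)
= (3^2 + 6^2)^(1/2) = (9 + 36)^(1/2) = (45)^(1/2) ≈ 6.7082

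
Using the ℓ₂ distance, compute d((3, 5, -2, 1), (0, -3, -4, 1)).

(Σ|x_i - y_i|^2)^(1/2) = (|3 - 0|^2 + |5 - (-3)|^2 + |-2 - (-4)|^2 + |1 - 1|^2)^(1/2)
= (3^2 + 8^2 + 2^2 + 0^2)^(1/2) = (9 + 64 + 4 + 0)^(1/2) = (77)^(1/2) ≈ 8.775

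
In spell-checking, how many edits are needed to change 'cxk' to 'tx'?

Let D[i][j] be the edit distance between the first i characters of 'cxk' and the first j characters of 'tx', with D[i][0] = i, D[0][j] = j, and D[i][j] = D[i-1][j-1] if the characters match, else 1 + min(D[i-1][j], D[i][j-1], D[i-1][j-1]). Filling the table (rows: prefixes of 'cxk', columns: prefixes of 'tx'):
     ε  t  x
  ε  0  1  2
  c  1  1  2
  x  2  2  1
  k  3  3  2
The bottom-right entry gives D[3][2] = 2, so no sequence of fewer than 2 edits works. Backtracking through the table gives one optimal edit sequence (2 edits):
  cxk → txk (sub c→t @1)
  txk → tx (del k @3)
Edit distance = 2.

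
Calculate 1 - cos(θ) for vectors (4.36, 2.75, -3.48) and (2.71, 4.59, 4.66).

With u = (4.36, 2.75, -3.48), v = (2.71, 4.59, 4.66):
u·v = 4.36·2.71 + 2.75·4.59 + (-3.48)·4.66 = 11.8156 + 12.6225 + (-16.2168) = 8.2213.
|u| = √(4.36² + 2.75² + (-3.48)²) = √(19.0096 + 7.5625 + 12.1104) = √38.6825, |v| = √(2.71² + 4.59² + 4.66²) = √(7.3441 + 21.0681 + 21.7156) = √50.1278.
cos θ = (u·v)/(|u||v|) = 8.2213/(√38.6825·√50.1278) ≈ 0.1867
Cosine distance = 1 - cos θ ≈ 1 - 0.1867 = 0.8133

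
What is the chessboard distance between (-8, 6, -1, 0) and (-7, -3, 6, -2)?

max(|x_i - y_i|) = max(|-8 - (-7)|, |6 - (-3)|, |-1 - 6|, |0 - (-2)|) = max(1, 9, 7, 2) = 9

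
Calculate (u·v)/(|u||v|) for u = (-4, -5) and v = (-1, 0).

With u = (-4, -5), v = (-1, 0):
u·v = (-4)·(-1) + (-5)·0 = 4 + 0 = 4.
|u| = √((-4)² + (-5)²) = √41, |v| = √((-1)² + 0²) = √1, so |u||v| = √(41·1) = √41.
cos θ = (u·v)/(|u||v|) = 4/√41 ≈ 0.6247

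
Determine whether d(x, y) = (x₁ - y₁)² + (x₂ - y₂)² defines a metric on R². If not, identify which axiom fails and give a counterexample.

No. The squared Euclidean distance fails the triangle inequality. Counterexample: x = (0, 0), y = (2, 4), z = (4, 8). d(x,z) = 4² + 8² = 80, but d(x,y) + d(y,z) = (2² + 4²) + (2² + 4²) = 20 + 20 = 40. Since 80 > 40, the triangle inequality is violated. (Note: √d, the ordinary Euclidean distance, IS a metric.)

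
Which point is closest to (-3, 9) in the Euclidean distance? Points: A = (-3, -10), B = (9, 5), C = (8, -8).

Distances: d(A) = 19, d(B) ≈ 12.6491, d(C) ≈ 20.2485. Nearest: B = (9, 5) with distance 12.6491.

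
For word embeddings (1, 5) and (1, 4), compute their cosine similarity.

With u = (1, 5), v = (1, 4):
u·v = 1·1 + 5·4 = 1 + 20 = 21.
|u| = √(1² + 5²) = √26, |v| = √(1² + 4²) = √17, so |u||v| = √(26·17) = √442.
cos θ = (u·v)/(|u||v|) = 21/√442 ≈ 0.9989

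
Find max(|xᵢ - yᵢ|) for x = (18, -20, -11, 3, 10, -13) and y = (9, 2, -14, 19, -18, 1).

max(|x_i - y_i|) = max(|18 - 9|, |-20 - 2|, |-11 - (-14)|, |3 - 19|, |10 - (-18)|, |-13 - 1|) = max(9, 22, 3, 16, 28, 14) = 28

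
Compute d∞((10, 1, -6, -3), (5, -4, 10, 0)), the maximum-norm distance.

max(|x_i - y_i|) = max(|10 - 5|, |1 - (-4)|, |-6 - 10|, |-3 - 0|) = max(5, 5, 16, 3) = 16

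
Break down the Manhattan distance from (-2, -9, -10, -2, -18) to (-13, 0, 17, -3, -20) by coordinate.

Σ|x_i - y_i| = |-2 - (-13)| + |-9 - 0| + |-10 - 17| + |-2 - (-3)| + |-18 - (-20)| = 11 + 9 + 27 + 1 + 2 = 50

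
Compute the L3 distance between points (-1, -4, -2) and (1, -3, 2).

(Σ|x_i - y_i|^3)^(1/3) = (|-1 - 1|^3 + |-4 - (-3)|^3 + |-2 - 2|^3)^(1/3)
= (2^3 + 1^3 + 4^3)^(1/3) = (8 + 1 + 64)^(1/3) = (73)^(1/3) ≈ 4.1793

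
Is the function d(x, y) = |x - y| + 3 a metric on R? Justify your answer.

No. d fails identity of indiscernibles (specifically d(x,x) = 0): d(0, 0) = |0 - 0| + 3 = 0 + 3 = 3 ≠ 0.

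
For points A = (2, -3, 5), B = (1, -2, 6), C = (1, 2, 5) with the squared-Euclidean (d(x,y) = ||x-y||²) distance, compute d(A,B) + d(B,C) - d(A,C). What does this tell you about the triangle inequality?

d(A,B) = 1² + 1² + 1² = 3, d(B,C) = 0² + 4² + 1² = 17, d(A,C) = 1² + 5² + 0² = 26.
d(A,B) + d(B,C) - d(A,C) = 3 + 17 - 26 = 20 - 26 = -6. This is < 0, so the triangle inequality FAILS for these points (squared-Euclidean is not a metric).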